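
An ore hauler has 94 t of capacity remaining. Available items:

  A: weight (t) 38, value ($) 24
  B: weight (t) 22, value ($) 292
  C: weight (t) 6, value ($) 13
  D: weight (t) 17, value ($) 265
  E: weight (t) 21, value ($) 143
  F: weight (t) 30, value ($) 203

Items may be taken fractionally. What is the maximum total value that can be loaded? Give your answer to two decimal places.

Ratios (sorted): D 15.59, B 13.27, E 6.81, F 6.77, C 2.17, A 0.63
take D (17 @ 265); take B (22 @ 292); take E (21 @ 143); take F (30 @ 203); take 4/6 of C → 8.67. Capacity used 94/94.
Total value = 911.67

911.67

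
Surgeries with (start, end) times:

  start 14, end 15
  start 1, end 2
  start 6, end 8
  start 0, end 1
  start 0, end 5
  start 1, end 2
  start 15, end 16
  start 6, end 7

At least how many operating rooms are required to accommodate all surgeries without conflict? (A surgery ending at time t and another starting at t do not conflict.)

3

The answer is the maximum number of intervals overlapping at any instant.
starts: [0, 0, 1, 1, 6, 6, 14, 15]
ends:   [1, 2, 2, 5, 7, 8, 15, 16]
s0→1 s0→2 e1→1 s1→2 s1→3  — peak 3.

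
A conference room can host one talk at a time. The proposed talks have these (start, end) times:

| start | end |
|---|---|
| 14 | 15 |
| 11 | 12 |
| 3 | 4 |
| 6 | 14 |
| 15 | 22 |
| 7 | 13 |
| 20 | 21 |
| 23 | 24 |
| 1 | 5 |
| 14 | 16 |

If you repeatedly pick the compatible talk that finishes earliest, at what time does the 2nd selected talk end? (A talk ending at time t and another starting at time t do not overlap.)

Sort by end time and greedily take each interval whose start is ≥ the last chosen end.
Sorted by end: (3,4)  (1,5)  (11,12)  (7,13)  (6,14)  (14,15)  (14,16)  (20,21)  (15,22)  (23,24)
take (3,4); take (11,12); take (14,15); skip (14,16); take (20,21); skip (15,22); take (23,24).
Selected: (3,4) (11,12) (14,15) (20,21) (23,24)

12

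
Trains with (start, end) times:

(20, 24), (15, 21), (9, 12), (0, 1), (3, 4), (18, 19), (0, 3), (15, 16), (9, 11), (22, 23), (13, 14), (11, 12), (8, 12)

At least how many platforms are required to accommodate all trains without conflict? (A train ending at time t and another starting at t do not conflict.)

3

Events (time:±→running): 0:+→1 0:+→2 1:-→1 3:-→0 3:+→1 4:-→0 8:+→1 9:+→2 9:+→3 … peak 3.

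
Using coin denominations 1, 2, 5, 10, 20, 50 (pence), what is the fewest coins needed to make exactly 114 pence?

Use the largest denomination that fits, subtract, and repeat.
114 − 2×50→14 − 1×10→4 − 2×2→0
Total coins = 2 + 1 + 2 = 5

5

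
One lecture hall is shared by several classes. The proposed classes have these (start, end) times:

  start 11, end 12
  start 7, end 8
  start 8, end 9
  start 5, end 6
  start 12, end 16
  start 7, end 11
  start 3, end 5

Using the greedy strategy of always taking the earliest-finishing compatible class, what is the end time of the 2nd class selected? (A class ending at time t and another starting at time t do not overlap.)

By end time: (3,5), (5,6), (7,8), (8,9), (7,11), (11,12), (12,16).
Pick (3,5); next start ≥ 5 → (5,6); next start ≥ 6 → (7,8); next start ≥ 8 → (8,9); next start ≥ 9 → (11,12); next start ≥ 12 → (12,16).
Selected: (3,5) (5,6) (7,8) (8,9) (11,12) (12,16)

6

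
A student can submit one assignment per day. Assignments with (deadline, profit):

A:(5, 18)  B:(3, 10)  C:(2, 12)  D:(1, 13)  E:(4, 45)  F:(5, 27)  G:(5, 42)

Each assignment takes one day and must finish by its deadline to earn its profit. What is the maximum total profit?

145

Sort by profit descending; place each in the latest free slot ≤ its deadline.
Profit order: E=45 G=42 F=27 A=18 D=13 C=12 B=10
Assign: E→slot 4, G→slot 5, F→slot 3, A→slot 2, D→slot 1, C skipped, B skipped.
Slots: [1:D] [2:A] [3:F] [4:E] [5:G]
Profit = 13 + 18 + 27 + 45 + 42 = 145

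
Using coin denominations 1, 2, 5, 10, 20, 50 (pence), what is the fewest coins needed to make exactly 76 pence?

4

76 = 1×50 + 1×20 + 1×5 + 1×1
Total coins = 1 + 1 + 1 + 1 = 4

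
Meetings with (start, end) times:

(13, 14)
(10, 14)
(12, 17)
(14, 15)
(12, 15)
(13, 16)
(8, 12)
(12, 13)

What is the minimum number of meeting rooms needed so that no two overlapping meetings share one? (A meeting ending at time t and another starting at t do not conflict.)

5

The answer is the maximum number of intervals overlapping at any instant.
Events (time:±→running): 8:+→1 10:+→2 12:-→1 12:+→2 12:+→3 12:+→4 13:-→3 13:+→4 13:+→5 … peak 5.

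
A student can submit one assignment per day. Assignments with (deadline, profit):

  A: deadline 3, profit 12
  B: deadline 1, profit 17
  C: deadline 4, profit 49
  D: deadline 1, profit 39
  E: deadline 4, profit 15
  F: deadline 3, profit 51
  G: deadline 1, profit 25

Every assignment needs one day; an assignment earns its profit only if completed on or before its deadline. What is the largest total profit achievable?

Sort by profit descending; place each in the latest free slot ≤ its deadline.
Profit order: F=51 C=49 D=39 G=25 B=17 E=15 A=12
Assign: F→slot 3, C→slot 4, D→slot 1, G skipped, B skipped, E→slot 2, A skipped.
Slots: [1:D] [2:E] [3:F] [4:C]
Profit = 39 + 15 + 51 + 49 = 154

154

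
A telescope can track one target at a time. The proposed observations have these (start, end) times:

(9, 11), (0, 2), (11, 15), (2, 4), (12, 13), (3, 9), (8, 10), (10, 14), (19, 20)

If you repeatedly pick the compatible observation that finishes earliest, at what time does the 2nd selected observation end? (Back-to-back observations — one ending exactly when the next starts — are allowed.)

4

By end time: (0,2), (2,4), (3,9), (8,10), (9,11), (12,13), (10,14), (11,15), (19,20).
Pick (0,2); next start ≥ 2 → (2,4); next start ≥ 4 → (8,10); next start ≥ 10 → (12,13); next start ≥ 13 → (19,20).
Selected: (0,2) (2,4) (8,10) (12,13) (19,20)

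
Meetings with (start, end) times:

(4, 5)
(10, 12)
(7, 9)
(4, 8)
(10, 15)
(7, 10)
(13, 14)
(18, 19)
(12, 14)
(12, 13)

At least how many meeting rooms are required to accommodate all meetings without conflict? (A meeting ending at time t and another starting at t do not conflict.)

3

Count concurrent intervals with a sweep; the peak is the room count.
starts: [4, 4, 7, 7, 10, 10, 12, 12, 13, 18]
ends:   [5, 8, 9, 10, 12, 13, 14, 14, 15, 19]
s4→1 s4→2 e5→1 s7→2 s7→3  — peak 3.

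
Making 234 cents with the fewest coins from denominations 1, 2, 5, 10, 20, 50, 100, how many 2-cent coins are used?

Use the largest denomination that fits, subtract, and repeat.
234 − 2×100→34 − 1×20→14 − 1×10→4 − 2×2→0
Count of 2: 2

2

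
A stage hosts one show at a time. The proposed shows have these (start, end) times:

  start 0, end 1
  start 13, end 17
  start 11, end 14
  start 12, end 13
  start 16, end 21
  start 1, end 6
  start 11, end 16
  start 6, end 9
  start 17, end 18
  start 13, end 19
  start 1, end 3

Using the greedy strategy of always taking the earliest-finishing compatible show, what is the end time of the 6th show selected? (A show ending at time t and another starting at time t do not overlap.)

18

Greedy by earliest finish: after sorting by end time, pick each interval compatible with the last pick.
By end time: (0,1), (1,3), (1,6), (6,9), (12,13), (11,14), (11,16), (13,17), (17,18), (13,19), (16,21).
Pick (0,1); next start ≥ 1 → (1,3); next start ≥ 3 → (6,9); next start ≥ 9 → (12,13); next start ≥ 13 → (13,17); next start ≥ 17 → (17,18).
Selected: (0,1) (1,3) (6,9) (12,13) (13,17) (17,18)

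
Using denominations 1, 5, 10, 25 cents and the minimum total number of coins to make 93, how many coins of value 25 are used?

3

Greedy: take as many of the largest coin as possible, then repeat with the remainder.
93 = 3×25 + 1×10 + 1×5 + 3×1
Count of 25: 3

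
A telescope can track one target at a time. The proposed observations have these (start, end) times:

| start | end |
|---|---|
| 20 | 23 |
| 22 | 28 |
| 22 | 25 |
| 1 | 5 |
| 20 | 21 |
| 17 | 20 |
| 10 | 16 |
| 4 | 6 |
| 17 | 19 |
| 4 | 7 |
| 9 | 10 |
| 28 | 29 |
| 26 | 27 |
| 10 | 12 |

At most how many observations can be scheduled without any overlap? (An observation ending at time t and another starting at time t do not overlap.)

Sort by end time and greedily take each interval whose start is ≥ the last chosen end.
By end time: (1,5), (4,6), (4,7), (9,10), (10,12), (10,16), (17,19), (17,20), (20,21), (20,23), (22,25), (26,27), (22,28), (28,29).
Pick (1,5); next start ≥ 5 → (9,10); next start ≥ 10 → (10,12); next start ≥ 12 → (17,19); next start ≥ 19 → (20,21); next start ≥ 21 → (22,25); next start ≥ 25 → (26,27); next start ≥ 27 → (28,29).
Selected 8 observations.

8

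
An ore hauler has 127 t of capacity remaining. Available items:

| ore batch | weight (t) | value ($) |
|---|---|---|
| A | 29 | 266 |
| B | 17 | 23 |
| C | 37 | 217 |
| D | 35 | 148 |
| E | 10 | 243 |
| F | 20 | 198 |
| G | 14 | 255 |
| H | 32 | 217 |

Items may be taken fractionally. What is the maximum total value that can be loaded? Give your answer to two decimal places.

Sort by value per unit weight and fill in that order.
Order: E (243/10=24.30) > G (255/14=18.21) > F (198/20=9.90) > A (266/29=9.17) > H (217/32=6.78) > C (217/37=5.86) > D (148/35=4.23) > B (23/17=1.35)
Fill: take E (10 @ 243) → take G (14 @ 255) → take F (20 @ 198) → take A (29 @ 266) → take H (32 @ 217) → take 22/37 of C → 129.03; 127/127 used.
Total value = 1308.03

1308.03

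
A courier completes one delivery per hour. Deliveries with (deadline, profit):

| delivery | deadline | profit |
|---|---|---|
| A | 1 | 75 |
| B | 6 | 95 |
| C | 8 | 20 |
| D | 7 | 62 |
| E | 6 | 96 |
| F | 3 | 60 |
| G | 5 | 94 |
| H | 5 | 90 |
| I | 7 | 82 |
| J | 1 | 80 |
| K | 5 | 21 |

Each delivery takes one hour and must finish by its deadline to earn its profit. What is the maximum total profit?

Profit order: E=96 B=95 G=94 H=90 I=82 J=80 A=75 D=62 F=60 K=21 C=20
Assign: E→slot 6, B→slot 5, G→slot 4, H→slot 3, I→slot 7, J→slot 1, A skipped, D→slot 2, F skipped, K skipped, C→slot 8.
Slots: [1:J] [2:D] [3:H] [4:G] [5:B] [6:E] [7:I] [8:C]
Profit = 80 + 62 + 90 + 94 + 95 + 96 + 82 + 20 = 619

619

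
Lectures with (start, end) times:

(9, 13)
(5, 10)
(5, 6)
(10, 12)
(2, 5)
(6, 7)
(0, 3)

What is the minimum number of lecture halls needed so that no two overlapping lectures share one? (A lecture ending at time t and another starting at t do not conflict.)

2

The answer is the maximum number of intervals overlapping at any instant.
Events (time:±→running): 0:+→1 2:+→2 … peak 2.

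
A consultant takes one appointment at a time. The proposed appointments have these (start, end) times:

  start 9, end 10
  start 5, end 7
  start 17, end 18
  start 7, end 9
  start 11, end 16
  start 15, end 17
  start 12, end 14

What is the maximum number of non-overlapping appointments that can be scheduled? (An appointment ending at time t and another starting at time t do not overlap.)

Sort by end time and greedily take each interval whose start is ≥ the last chosen end.
Sorted by end: (5,7)  (7,9)  (9,10)  (12,14)  (11,16)  (15,17)  (17,18)
take (5,7); take (7,9); take (9,10); take (12,14); take (15,17); take (17,18).
Selected 6 appointments.

6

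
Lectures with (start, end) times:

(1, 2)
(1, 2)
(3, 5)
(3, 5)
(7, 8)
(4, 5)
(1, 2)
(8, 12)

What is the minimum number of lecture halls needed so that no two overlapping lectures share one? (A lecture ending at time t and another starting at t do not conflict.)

3

Events (time:±→running): 1:+→1 1:+→2 1:+→3 … peak 3.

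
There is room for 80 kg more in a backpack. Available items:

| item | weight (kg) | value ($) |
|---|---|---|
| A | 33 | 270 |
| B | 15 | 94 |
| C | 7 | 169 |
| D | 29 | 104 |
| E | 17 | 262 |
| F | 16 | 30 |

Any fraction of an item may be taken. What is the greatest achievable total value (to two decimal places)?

Sort by value per unit weight and fill in that order.
Ratios (sorted): C 24.14, E 15.41, A 8.18, B 6.27, D 3.59, F 1.88
take C (7 @ 169); take E (17 @ 262); take A (33 @ 270); take B (15 @ 94); take 8/29 of D → 28.69. Capacity used 80/80.
Total value = 823.69

823.69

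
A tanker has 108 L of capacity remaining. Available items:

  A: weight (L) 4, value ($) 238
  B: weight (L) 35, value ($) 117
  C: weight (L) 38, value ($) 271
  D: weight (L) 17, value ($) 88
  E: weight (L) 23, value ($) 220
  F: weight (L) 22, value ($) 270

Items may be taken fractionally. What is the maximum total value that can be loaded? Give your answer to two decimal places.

1100.37

Order: A (238/4=59.50) > F (270/22=12.27) > E (220/23=9.57) > C (271/38=7.13) > D (88/17=5.18) > B (117/35=3.34)
Fill: take A (4 @ 238) → take F (22 @ 270) → take E (23 @ 220) → take C (38 @ 271) → take D (17 @ 88) → take 4/35 of B → 13.37; 108/108 used.
Total value = 1100.37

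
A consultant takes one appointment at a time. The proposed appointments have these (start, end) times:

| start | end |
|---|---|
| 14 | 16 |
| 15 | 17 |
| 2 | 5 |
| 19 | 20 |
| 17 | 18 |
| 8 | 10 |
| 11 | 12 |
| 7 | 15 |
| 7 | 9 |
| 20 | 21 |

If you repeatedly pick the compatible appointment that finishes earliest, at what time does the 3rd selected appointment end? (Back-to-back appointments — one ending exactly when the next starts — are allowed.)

12

By end time: (2,5), (7,9), (8,10), (11,12), (7,15), (14,16), (15,17), (17,18), (19,20), (20,21).
Pick (2,5); next start ≥ 5 → (7,9); next start ≥ 9 → (11,12); next start ≥ 12 → (14,16); next start ≥ 16 → (17,18); next start ≥ 18 → (19,20); next start ≥ 20 → (20,21).
Selected: (2,5) (7,9) (11,12) (14,16) (17,18) (19,20) (20,21)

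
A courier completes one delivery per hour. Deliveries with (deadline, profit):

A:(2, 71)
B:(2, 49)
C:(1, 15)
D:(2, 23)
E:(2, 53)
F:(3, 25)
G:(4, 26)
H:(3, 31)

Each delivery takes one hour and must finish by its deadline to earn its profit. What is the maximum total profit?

181

Sort by profit descending; place each in the latest free slot ≤ its deadline.
By profit: A(d2,71), E(d2,53), B(d2,49), H(d3,31), G(d4,26), F(d3,25), D(d2,23), C(d1,15)
A→slot 2; E→slot 1; B skipped; H→slot 3; G→slot 4; F skipped; D skipped; C skipped.
Profit = 53 + 71 + 31 + 26 = 181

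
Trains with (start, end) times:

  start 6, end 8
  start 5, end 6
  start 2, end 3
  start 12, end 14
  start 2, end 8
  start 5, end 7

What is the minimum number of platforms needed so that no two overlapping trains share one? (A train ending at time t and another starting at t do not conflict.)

3

Count concurrent intervals with a sweep; the peak is the room count.
Events (time:±→running): 2:+→1 2:+→2 3:-→1 5:+→2 5:+→3 … peak 3.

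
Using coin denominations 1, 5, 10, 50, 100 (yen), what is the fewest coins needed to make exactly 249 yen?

249 − 2×100→49 − 4×10→9 − 1×5→4 − 4×1→0
Total coins = 2 + 4 + 1 + 4 = 11

11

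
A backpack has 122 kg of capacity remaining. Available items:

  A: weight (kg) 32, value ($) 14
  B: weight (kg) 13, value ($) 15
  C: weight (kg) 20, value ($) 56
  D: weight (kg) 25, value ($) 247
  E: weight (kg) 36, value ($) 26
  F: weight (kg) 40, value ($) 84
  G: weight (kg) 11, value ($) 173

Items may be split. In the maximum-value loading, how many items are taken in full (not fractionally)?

Sort by value per unit weight and fill in that order.
Order: G (173/11=15.73) > D (247/25=9.88) > C (56/20=2.80) > F (84/40=2.10) > B (15/13=1.15) > E (26/36=0.72) > A (14/32=0.44)
Fill: take G (11 @ 173) → take D (25 @ 247) → take C (20 @ 56) → take F (40 @ 84) → take B (13 @ 15) → take 13/36 of E → 9.39; 122/122 used.
5 item(s) taken whole; one partial (take 13/36 of E).

5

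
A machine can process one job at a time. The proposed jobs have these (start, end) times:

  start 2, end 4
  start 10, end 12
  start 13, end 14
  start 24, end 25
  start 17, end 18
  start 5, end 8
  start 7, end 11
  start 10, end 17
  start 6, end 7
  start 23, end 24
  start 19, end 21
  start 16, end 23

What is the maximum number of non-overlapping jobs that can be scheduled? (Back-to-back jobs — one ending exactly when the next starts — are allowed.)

Greedy by earliest finish: after sorting by end time, pick each interval compatible with the last pick.
By end time: (2,4), (6,7), (5,8), (7,11), (10,12), (13,14), (10,17), (17,18), (19,21), (16,23), (23,24), (24,25).
Pick (2,4); next start ≥ 4 → (6,7); next start ≥ 7 → (7,11); next start ≥ 11 → (13,14); next start ≥ 14 → (17,18); next start ≥ 18 → (19,21); next start ≥ 21 → (23,24); next start ≥ 24 → (24,25).
Selected 8 jobs.

8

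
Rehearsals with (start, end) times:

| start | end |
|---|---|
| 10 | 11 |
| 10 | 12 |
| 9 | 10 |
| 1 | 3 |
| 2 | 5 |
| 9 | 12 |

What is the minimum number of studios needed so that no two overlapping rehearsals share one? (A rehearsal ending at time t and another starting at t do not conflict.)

3

Events (time:±→running): 1:+→1 2:+→2 3:-→1 5:-→0 9:+→1 9:+→2 10:-→1 10:+→2 10:+→3 … peak 3.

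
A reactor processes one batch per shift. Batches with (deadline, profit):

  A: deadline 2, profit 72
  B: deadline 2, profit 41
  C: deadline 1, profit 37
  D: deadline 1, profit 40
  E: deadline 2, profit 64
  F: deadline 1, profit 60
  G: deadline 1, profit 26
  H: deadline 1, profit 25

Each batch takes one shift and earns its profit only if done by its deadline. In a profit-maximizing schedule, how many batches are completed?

Take jobs in profit order; each goes to the latest open slot no later than its deadline.
By profit: A(d2,72), E(d2,64), F(d1,60), B(d2,41), D(d1,40), C(d1,37), G(d1,26), H(d1,25)
A→slot 2; E→slot 1; F skipped; B skipped; D skipped; C skipped; G skipped; H skipped.
2 of 8 scheduled.

2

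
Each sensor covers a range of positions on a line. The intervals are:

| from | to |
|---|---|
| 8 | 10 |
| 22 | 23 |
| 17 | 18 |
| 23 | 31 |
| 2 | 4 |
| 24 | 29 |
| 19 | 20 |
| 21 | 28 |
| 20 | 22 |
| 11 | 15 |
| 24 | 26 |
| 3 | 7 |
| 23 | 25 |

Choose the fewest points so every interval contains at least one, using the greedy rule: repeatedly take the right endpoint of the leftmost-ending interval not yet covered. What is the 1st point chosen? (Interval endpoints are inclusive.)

4

Sorted: [2,4] [3,7] [8,10] [11,15] [17,18] [19,20] [20,22] [22,23] [23,25] [24,26] [21,28] [24,29] [23,31]
{[2,4],[3,7]} hit by 4; {[8,10]} hit by 10; {[11,15]} hit by 15; {[17,18]} hit by 18; {[19,20],[20,22]} hit by 20; {[22,23],[23,25]} hit by 23; {[24,26],[21,28],[24,29],[23,31]} hit by 26.
Points: 4, 10, 15, 18, 20, 23, 26 (7 total).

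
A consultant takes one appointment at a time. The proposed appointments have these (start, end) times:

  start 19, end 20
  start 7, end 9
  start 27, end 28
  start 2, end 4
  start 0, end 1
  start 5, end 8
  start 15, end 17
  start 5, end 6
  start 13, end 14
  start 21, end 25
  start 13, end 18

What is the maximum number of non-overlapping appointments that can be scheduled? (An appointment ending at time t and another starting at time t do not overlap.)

9

By end time: (0,1), (2,4), (5,6), (5,8), (7,9), (13,14), (15,17), (13,18), (19,20), (21,25), (27,28).
Pick (0,1); next start ≥ 1 → (2,4); next start ≥ 4 → (5,6); next start ≥ 6 → (7,9); next start ≥ 9 → (13,14); next start ≥ 14 → (15,17); next start ≥ 17 → (19,20); next start ≥ 20 → (21,25); next start ≥ 25 → (27,28).
Selected 9 appointments.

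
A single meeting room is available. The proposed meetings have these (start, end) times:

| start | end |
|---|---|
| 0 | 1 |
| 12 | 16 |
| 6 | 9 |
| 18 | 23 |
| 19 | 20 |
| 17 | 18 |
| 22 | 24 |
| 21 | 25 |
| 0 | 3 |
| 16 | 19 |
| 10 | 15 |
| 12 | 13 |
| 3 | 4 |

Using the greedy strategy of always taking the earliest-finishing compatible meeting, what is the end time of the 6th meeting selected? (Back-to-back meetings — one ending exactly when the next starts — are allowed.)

20

Greedy by earliest finish: after sorting by end time, pick each interval compatible with the last pick.
By end time: (0,1), (0,3), (3,4), (6,9), (12,13), (10,15), (12,16), (17,18), (16,19), (19,20), (18,23), (22,24), (21,25).
Pick (0,1); next start ≥ 1 → (3,4); next start ≥ 4 → (6,9); next start ≥ 9 → (12,13); next start ≥ 13 → (17,18); next start ≥ 18 → (19,20); next start ≥ 20 → (22,24).
Selected: (0,1) (3,4) (6,9) (12,13) (17,18) (19,20) (22,24)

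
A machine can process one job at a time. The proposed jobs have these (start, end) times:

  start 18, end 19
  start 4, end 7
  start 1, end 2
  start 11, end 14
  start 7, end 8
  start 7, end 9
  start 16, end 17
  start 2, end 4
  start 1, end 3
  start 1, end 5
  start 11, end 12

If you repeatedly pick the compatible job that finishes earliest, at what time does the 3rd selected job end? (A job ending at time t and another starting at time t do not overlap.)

Sorted by end: (1,2)  (1,3)  (2,4)  (1,5)  (4,7)  (7,8)  (7,9)  (11,12)  (11,14)  (16,17)  (18,19)
take (1,2); skip (1,3); take (2,4); take (4,7); take (7,8); take (11,12); take (16,17); take (18,19).
Selected: (1,2) (2,4) (4,7) (7,8) (11,12) (16,17) (18,19)

7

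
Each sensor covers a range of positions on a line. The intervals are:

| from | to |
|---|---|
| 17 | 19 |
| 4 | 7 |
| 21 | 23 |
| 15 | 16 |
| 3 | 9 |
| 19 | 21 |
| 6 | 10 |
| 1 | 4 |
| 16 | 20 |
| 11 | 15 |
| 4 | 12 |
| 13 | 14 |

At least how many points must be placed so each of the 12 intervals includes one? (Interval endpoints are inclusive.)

6

By right end: [1,4]  [4,7]  [3,9]  [6,10]  [4,12]  [13,14]  [11,15]  [15,16]  [17,19]  [16,20]  [19,21]  [21,23]
[1,4] uncovered → point at 4; [6,10] uncovered → point at 10; [13,14] uncovered → point at 14; [15,16] uncovered → point at 16; [17,19] uncovered → point at 19; [21,23] uncovered → point at 23.
Points: 4, 10, 14, 16, 19, 23 (6 total).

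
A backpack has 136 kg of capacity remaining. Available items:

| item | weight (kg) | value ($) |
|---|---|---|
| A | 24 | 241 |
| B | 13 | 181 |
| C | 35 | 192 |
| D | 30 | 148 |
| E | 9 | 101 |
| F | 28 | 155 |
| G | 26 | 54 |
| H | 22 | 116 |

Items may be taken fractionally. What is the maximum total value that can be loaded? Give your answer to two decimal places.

Order: B (181/13=13.92) > E (101/9=11.22) > A (241/24=10.04) > F (155/28=5.54) > C (192/35=5.49) > H (116/22=5.27) > D (148/30=4.93) > G (54/26=2.08)
Fill: take B (13 @ 181) → take E (9 @ 101) → take A (24 @ 241) → take F (28 @ 155) → take C (35 @ 192) → take H (22 @ 116) → take 5/30 of D → 24.67; 136/136 used.
Total value = 1010.67

1010.67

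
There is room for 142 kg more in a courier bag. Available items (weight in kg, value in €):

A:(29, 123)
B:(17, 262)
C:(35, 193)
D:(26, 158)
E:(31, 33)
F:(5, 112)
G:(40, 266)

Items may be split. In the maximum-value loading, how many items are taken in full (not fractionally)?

5

Sort by value per unit weight and fill in that order.
Order: F (112/5=22.40) > B (262/17=15.41) > G (266/40=6.65) > D (158/26=6.08) > C (193/35=5.51) > A (123/29=4.24) > E (33/31=1.06)
Fill: take F (5 @ 112) → take B (17 @ 262) → take G (40 @ 266) → take D (26 @ 158) → take C (35 @ 193) → take 19/29 of A → 80.59; 142/142 used.
5 item(s) taken whole; one partial (take 19/29 of A).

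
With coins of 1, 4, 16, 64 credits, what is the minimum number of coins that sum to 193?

4

Greedy: take as many of the largest coin as possible, then repeat with the remainder.
193 = 3×64 + 1×1
Total coins = 3 + 1 = 4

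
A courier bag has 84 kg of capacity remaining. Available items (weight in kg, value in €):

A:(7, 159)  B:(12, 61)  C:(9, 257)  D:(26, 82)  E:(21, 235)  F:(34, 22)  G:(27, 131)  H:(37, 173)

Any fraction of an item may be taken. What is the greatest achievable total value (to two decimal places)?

880.41

Order: C (257/9=28.56) > A (159/7=22.71) > E (235/21=11.19) > B (61/12=5.08) > G (131/27=4.85) > H (173/37=4.68) > D (82/26=3.15) > F (22/34=0.65)
Fill: take C (9 @ 257) → take A (7 @ 159) → take E (21 @ 235) → take B (12 @ 61) → take G (27 @ 131) → take 8/37 of H → 37.41; 84/84 used.
Total value = 880.41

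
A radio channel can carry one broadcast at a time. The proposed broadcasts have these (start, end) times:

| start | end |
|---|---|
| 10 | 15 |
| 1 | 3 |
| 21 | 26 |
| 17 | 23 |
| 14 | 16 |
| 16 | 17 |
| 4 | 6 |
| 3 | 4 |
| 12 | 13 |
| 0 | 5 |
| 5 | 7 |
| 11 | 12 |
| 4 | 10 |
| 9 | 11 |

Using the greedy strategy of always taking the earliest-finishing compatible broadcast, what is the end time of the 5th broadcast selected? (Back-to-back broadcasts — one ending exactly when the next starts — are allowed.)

12

Sort by end time and greedily take each interval whose start is ≥ the last chosen end.
By end time: (1,3), (3,4), (0,5), (4,6), (5,7), (4,10), (9,11), (11,12), (12,13), (10,15), (14,16), (16,17), (17,23), (21,26).
Pick (1,3); next start ≥ 3 → (3,4); next start ≥ 4 → (4,6); next start ≥ 6 → (9,11); next start ≥ 11 → (11,12); next start ≥ 12 → (12,13); next start ≥ 13 → (14,16); next start ≥ 16 → (16,17); next start ≥ 17 → (17,23).
Selected: (1,3) (3,4) (4,6) (9,11) (11,12) (12,13) (14,16) (16,17) (17,23)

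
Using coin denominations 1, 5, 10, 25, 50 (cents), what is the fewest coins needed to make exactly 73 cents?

Greedy: take as many of the largest coin as possible, then repeat with the remainder.
73 = 1×50 + 2×10 + 3×1
Total coins = 1 + 2 + 3 = 6

6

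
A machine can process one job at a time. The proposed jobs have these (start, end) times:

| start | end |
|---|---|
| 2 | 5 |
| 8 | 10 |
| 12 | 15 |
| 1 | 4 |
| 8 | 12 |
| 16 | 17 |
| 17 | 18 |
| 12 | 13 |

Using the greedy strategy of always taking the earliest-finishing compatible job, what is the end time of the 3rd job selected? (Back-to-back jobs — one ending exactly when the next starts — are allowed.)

13

Sorted by end: (1,4)  (2,5)  (8,10)  (8,12)  (12,13)  (12,15)  (16,17)  (17,18)
take (1,4); take (8,10); take (12,13); skip (12,15); take (16,17); take (17,18).
Selected: (1,4) (8,10) (12,13) (16,17) (17,18)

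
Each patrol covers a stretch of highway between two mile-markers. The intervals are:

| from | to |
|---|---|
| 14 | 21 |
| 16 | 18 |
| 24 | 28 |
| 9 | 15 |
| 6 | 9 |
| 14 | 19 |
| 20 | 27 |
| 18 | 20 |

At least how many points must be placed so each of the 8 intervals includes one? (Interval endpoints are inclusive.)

3

Process intervals by earliest right end; each time one isn't hit yet, stab at its right endpoint.
Sorted: [6,9] [9,15] [16,18] [14,19] [18,20] [14,21] [20,27] [24,28]
{[6,9],[9,15]} hit by 9; {[16,18],[14,19],[18,20],[14,21]} hit by 18; {[20,27],[24,28]} hit by 27.
Points: 9, 18, 27 (3 total).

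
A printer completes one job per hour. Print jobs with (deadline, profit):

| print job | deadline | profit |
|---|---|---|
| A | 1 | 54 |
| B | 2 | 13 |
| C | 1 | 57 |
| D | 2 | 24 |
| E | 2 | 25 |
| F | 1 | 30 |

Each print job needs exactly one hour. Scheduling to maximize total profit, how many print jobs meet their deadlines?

2

By profit: C(d1,57), A(d1,54), F(d1,30), E(d2,25), D(d2,24), B(d2,13)
C→slot 1; A skipped; F skipped; E→slot 2; D skipped; B skipped.
2 of 6 scheduled.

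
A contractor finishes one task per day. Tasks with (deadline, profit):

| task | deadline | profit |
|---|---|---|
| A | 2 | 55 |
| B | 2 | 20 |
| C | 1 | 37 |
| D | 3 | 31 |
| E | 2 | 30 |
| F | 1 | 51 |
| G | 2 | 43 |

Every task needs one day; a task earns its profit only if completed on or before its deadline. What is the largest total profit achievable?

137

Profit order: A=55 F=51 G=43 C=37 D=31 E=30 B=20
Assign: A→slot 2, F→slot 1, G skipped, C skipped, D→slot 3, E skipped, B skipped.
Slots: [1:F] [2:A] [3:D]
Profit = 51 + 55 + 31 = 137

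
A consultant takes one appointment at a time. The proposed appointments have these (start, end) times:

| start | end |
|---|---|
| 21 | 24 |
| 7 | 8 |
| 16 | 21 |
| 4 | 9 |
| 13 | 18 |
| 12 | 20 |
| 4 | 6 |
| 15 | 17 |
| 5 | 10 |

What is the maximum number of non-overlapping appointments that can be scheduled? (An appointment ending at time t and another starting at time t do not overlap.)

4

By end time: (4,6), (7,8), (4,9), (5,10), (15,17), (13,18), (12,20), (16,21), (21,24).
Pick (4,6); next start ≥ 6 → (7,8); next start ≥ 8 → (15,17); next start ≥ 17 → (21,24).
Selected 4 appointments.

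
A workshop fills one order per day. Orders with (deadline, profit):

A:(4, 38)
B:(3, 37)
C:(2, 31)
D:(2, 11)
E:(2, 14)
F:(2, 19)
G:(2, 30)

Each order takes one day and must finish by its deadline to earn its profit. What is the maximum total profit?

136

Take jobs in profit order; each goes to the latest open slot no later than its deadline.
Profit order: A=38 B=37 C=31 G=30 F=19 E=14 D=11
Assign: A→slot 4, B→slot 3, C→slot 2, G→slot 1, F skipped, E skipped, D skipped.
Slots: [1:G] [2:C] [3:B] [4:A]
Profit = 30 + 31 + 37 + 38 = 136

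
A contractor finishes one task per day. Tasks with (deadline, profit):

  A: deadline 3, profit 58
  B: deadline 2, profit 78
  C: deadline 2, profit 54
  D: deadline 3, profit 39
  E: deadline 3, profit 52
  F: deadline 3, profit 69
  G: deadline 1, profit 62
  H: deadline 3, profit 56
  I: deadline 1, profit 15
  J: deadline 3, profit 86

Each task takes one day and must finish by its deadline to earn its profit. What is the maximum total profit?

233

Profit order: J=86 B=78 F=69 G=62 A=58 H=56 C=54 E=52 D=39 I=15
Assign: J→slot 3, B→slot 2, F→slot 1, G skipped, A skipped, H skipped, C skipped, E skipped, D skipped, I skipped.
Slots: [1:F] [2:B] [3:J]
Profit = 69 + 78 + 86 = 233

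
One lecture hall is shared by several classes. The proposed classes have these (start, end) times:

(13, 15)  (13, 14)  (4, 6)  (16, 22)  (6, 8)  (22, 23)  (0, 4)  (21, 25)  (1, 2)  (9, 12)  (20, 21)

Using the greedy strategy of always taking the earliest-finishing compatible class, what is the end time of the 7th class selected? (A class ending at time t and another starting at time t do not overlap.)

23

By end time: (1,2), (0,4), (4,6), (6,8), (9,12), (13,14), (13,15), (20,21), (16,22), (22,23), (21,25).
Pick (1,2); next start ≥ 2 → (4,6); next start ≥ 6 → (6,8); next start ≥ 8 → (9,12); next start ≥ 12 → (13,14); next start ≥ 14 → (20,21); next start ≥ 21 → (22,23).
Selected: (1,2) (4,6) (6,8) (9,12) (13,14) (20,21) (22,23)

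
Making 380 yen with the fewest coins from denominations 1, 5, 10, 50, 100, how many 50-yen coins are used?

1

380 − 3×100→80 − 1×50→30 − 3×10→0
Count of 50: 1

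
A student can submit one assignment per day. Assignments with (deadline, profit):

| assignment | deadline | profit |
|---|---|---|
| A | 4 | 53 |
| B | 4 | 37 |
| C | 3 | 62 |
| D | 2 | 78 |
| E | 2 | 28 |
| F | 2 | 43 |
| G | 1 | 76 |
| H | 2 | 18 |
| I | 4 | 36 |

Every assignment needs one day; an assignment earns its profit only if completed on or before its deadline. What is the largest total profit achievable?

269

Profit order: D=78 G=76 C=62 A=53 F=43 B=37 I=36 E=28 H=18
Assign: D→slot 2, G→slot 1, C→slot 3, A→slot 4, F skipped, B skipped, I skipped, E skipped, H skipped.
Slots: [1:G] [2:D] [3:C] [4:A]
Profit = 76 + 78 + 62 + 53 = 269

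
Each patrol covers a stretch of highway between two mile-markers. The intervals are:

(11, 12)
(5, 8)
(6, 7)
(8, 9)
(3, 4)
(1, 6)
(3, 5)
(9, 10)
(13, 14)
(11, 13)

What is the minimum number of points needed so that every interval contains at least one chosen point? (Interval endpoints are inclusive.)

Process intervals by earliest right end; each time one isn't hit yet, stab at its right endpoint.
Sorted: [3,4] [3,5] [1,6] [6,7] [5,8] [8,9] [9,10] [11,12] [11,13] [13,14]
{[3,4],[3,5],[1,6]} hit by 4; {[6,7],[5,8]} hit by 7; {[8,9],[9,10]} hit by 9; {[11,12],[11,13]} hit by 12; {[13,14]} hit by 14.
Points: 4, 7, 9, 12, 14 (5 total).

5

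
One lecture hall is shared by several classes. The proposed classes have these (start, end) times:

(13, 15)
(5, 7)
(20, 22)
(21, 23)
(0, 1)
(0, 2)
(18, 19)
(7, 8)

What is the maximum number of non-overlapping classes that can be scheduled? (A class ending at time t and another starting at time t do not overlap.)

Order by finish time; keep every interval that doesn't clash with the previous kept one.
Sorted by end: (0,1)  (0,2)  (5,7)  (7,8)  (13,15)  (18,19)  (20,22)  (21,23)
take (0,1); take (5,7); take (7,8); take (13,15); take (18,19); take (20,22); skip (21,23).
Selected 6 classes.

6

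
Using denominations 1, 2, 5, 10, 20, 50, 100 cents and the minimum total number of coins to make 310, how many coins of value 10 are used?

310 = 3×100 + 1×10
Count of 10: 1

1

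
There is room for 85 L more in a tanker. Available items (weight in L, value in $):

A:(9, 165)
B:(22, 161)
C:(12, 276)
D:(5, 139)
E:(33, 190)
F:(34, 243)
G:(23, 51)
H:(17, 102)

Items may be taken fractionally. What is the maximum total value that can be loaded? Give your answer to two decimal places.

1002.00

Greedy by value/weight ratio, highest first.
Order: D (139/5=27.80) > C (276/12=23.00) > A (165/9=18.33) > B (161/22=7.32) > F (243/34=7.15) > H (102/17=6.00) > E (190/33=5.76) > G (51/23=2.22)
Fill: take D (5 @ 139) → take C (12 @ 276) → take A (9 @ 165) → take B (22 @ 161) → take F (34 @ 243) → take 3/17 of H → 18.00; 85/85 used.
Total value = 1002.00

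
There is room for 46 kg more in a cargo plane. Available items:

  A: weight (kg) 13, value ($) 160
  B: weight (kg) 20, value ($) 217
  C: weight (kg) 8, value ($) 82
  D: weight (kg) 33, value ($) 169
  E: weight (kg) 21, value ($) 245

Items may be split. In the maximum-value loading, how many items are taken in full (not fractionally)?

2

Order: A (160/13=12.31) > E (245/21=11.67) > B (217/20=10.85) > C (82/8=10.25) > D (169/33=5.12)
Fill: take A (13 @ 160) → take E (21 @ 245) → take 12/20 of B → 130.20; 46/46 used.
2 item(s) taken whole; one partial (take 12/20 of B).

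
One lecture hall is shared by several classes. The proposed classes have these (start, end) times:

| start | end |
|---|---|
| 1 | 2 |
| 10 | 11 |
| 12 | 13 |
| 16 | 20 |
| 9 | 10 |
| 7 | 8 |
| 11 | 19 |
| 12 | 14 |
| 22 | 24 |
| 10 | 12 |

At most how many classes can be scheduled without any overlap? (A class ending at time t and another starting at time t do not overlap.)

Sorted by end: (1,2)  (7,8)  (9,10)  (10,11)  (10,12)  (12,13)  (12,14)  (11,19)  (16,20)  (22,24)
take (1,2); take (7,8); take (9,10); take (10,11); take (12,13); take (16,20); take (22,24).
Selected 7 classes.

7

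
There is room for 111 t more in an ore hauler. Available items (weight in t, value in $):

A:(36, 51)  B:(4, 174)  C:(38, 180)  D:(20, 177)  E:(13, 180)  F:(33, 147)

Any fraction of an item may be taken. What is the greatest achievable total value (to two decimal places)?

Greedy by value/weight ratio, highest first.
Order: B (174/4=43.50) > E (180/13=13.85) > D (177/20=8.85) > C (180/38=4.74) > F (147/33=4.45) > A (51/36=1.42)
Fill: take B (4 @ 174) → take E (13 @ 180) → take D (20 @ 177) → take C (38 @ 180) → take F (33 @ 147) → take 3/36 of A → 4.25; 111/111 used.
Total value = 862.25

862.25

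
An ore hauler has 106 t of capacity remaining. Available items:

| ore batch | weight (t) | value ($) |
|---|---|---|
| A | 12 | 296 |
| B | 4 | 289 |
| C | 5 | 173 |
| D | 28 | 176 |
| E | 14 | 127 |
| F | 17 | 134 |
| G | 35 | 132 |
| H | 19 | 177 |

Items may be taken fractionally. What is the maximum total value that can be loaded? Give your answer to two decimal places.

1398.40

Sort by value per unit weight and fill in that order.
Order: B (289/4=72.25) > C (173/5=34.60) > A (296/12=24.67) > H (177/19=9.32) > E (127/14=9.07) > F (134/17=7.88) > D (176/28=6.29) > G (132/35=3.77)
Fill: take B (4 @ 289) → take C (5 @ 173) → take A (12 @ 296) → take H (19 @ 177) → take E (14 @ 127) → take F (17 @ 134) → take D (28 @ 176) → take 7/35 of G → 26.40; 106/106 used.
Total value = 1398.40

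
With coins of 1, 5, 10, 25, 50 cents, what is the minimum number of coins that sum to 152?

5

Use the largest denomination that fits, subtract, and repeat.
152 − 3×50→2 − 2×1→0
Total coins = 3 + 2 = 5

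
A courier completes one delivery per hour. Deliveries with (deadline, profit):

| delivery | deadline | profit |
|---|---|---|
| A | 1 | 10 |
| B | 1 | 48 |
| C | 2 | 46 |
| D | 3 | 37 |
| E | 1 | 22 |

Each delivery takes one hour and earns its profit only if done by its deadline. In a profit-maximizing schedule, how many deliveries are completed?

3

Take jobs in profit order; each goes to the latest open slot no later than its deadline.
Profit order: B=48 C=46 D=37 E=22 A=10
Assign: B→slot 1, C→slot 2, D→slot 3, E skipped, A skipped.
Slots: [1:B] [2:C] [3:D]
3 of 5 scheduled.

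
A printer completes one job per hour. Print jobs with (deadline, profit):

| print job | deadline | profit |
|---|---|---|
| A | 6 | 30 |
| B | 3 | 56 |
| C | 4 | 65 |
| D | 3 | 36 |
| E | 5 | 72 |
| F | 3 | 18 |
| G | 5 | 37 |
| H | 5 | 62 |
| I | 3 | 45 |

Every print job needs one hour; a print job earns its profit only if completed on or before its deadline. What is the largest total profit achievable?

Take jobs in profit order; each goes to the latest open slot no later than its deadline.
Profit order: E=72 C=65 H=62 B=56 I=45 G=37 D=36 A=30 F=18
Assign: E→slot 5, C→slot 4, H→slot 3, B→slot 2, I→slot 1, G skipped, D skipped, A→slot 6, F skipped.
Slots: [1:I] [2:B] [3:H] [4:C] [5:E] [6:A]
Profit = 45 + 56 + 62 + 65 + 72 + 30 = 330

330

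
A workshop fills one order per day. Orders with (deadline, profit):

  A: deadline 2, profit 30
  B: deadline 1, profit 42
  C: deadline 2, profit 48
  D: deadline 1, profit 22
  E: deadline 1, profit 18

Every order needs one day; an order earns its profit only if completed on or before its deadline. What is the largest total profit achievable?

Sort by profit descending; place each in the latest free slot ≤ its deadline.
Profit order: C=48 B=42 A=30 D=22 E=18
Assign: C→slot 2, B→slot 1, A skipped, D skipped, E skipped.
Slots: [1:B] [2:C]
Profit = 42 + 48 = 90

90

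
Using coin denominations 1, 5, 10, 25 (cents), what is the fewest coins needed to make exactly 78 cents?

Greedy: take as many of the largest coin as possible, then repeat with the remainder.
78 − 3×25→3 − 3×1→0
Total coins = 3 + 3 = 6

6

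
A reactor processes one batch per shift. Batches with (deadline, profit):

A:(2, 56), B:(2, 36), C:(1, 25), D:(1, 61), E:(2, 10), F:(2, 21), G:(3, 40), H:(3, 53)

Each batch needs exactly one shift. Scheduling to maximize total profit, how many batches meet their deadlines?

Take jobs in profit order; each goes to the latest open slot no later than its deadline.
By profit: D(d1,61), A(d2,56), H(d3,53), G(d3,40), B(d2,36), C(d1,25), F(d2,21), E(d2,10)
D→slot 1; A→slot 2; H→slot 3; G skipped; B skipped; C skipped; F skipped; E skipped.
3 of 8 scheduled.

3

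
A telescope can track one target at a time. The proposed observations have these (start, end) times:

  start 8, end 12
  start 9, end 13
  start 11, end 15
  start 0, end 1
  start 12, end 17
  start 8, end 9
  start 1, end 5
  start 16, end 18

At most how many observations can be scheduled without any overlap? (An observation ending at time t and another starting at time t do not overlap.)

Sorted by end: (0,1)  (1,5)  (8,9)  (8,12)  (9,13)  (11,15)  (12,17)  (16,18)
take (0,1); take (1,5); take (8,9); skip (8,12); take (9,13); skip (11,15); take (16,18).
Selected 5 observations.

5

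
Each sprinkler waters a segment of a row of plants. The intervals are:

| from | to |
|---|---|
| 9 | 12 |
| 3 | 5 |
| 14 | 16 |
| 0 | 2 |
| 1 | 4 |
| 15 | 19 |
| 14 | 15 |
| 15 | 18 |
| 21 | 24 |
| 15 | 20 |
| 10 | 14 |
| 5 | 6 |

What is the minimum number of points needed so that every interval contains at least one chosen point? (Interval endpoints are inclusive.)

By right end: [0,2]  [1,4]  [3,5]  [5,6]  [9,12]  [10,14]  [14,15]  [14,16]  [15,18]  [15,19]  [15,20]  [21,24]
[0,2] uncovered → point at 2; [3,5] uncovered → point at 5; [9,12] uncovered → point at 12; [14,15] uncovered → point at 15; [21,24] uncovered → point at 24.
Points: 2, 5, 12, 15, 24 (5 total).

5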